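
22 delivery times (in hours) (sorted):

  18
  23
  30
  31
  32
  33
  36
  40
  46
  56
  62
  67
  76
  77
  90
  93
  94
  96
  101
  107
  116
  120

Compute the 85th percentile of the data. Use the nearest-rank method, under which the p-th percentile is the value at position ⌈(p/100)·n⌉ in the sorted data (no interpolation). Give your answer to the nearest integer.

n = 22.
Position = ⌈85/100 · 22⌉ = ⌈18.7⌉ = 19.
The value at rank 19 is 101.

101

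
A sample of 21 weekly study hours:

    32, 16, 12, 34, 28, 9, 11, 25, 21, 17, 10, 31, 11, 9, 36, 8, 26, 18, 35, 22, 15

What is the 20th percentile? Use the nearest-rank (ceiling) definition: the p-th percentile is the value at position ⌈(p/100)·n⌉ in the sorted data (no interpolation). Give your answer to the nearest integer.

11

Sorted: 8, 9, 9, 10, 11, 11, 12, 15, 16, 17, 18, 21, 22, 25, 26, 28, 31, 32, 34, 35, 36.
n = 21.
Position = ⌈20/100 · 21⌉ = ⌈4.2⌉ = 5.
The value at rank 5 is 11.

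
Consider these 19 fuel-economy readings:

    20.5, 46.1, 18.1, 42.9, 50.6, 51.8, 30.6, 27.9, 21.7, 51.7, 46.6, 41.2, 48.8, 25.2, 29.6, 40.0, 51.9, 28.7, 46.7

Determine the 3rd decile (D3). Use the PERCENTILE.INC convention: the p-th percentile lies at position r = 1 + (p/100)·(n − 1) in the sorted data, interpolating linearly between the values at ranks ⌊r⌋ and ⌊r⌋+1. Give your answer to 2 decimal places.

Sorted: 18.1, 20.5, 21.7, 25.2, 27.9, 28.7, 29.6, 30.6, 40.0, 41.2, 42.9, 46.1, 46.6, 46.7, 48.8, 50.6, 51.7, 51.8, 51.9.
n = 19.
r = 1 + (30/100)·(19 − 1) = 1 + 5.4 = 6.4.
Rank 6 is 28.7 and rank 7 is 29.6.
Interpolate: 28.7 + 0.4·(29.6 − 28.7) = 28.7 + 0.4·0.9 = 29.06.

29.06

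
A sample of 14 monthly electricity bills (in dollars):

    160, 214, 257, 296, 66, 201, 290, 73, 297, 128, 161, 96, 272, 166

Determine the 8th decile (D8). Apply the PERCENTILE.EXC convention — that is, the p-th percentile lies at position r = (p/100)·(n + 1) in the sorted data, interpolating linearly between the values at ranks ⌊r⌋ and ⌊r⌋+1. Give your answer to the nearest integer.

290

Sorted: 66, 73, 96, 128, 160, 161, 166, 201, 214, 257, 272, 290, 296, 297.
n = 14.
r = (80/100)·(14 + 1) = 12.
r is an integer, so P80 is the value at rank 12: 290.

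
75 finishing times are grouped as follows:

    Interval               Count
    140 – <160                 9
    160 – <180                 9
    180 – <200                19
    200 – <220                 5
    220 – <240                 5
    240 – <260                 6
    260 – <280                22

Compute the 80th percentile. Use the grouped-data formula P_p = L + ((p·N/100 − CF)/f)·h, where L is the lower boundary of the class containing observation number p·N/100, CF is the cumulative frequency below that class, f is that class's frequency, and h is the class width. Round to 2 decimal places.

266.36

N = 75; target position k = 80/100 · 75 = 60.
Cumulative frequencies: 9, 18, 37, 42, 47, 53, 75.
Observation 60 falls in the class 260 – <280.
L = 260, CF = 53, f = 22, h = 20.
P80 = 260 + ((60 − 53)/22)·20 = 260 + 6.36364 = 266.364.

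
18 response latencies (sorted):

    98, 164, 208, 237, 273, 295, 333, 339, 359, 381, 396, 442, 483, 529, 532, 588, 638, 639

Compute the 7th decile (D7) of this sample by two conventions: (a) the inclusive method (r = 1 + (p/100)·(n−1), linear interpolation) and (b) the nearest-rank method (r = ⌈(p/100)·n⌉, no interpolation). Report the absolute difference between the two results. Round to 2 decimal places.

4.10

n = 18.
(a) r = 12.9; between ranks 12 (442) and 13 (483): 478.9.
(b) the nearest-rank method: rank 13 → 483.
|478.9 − 483| = 4.1.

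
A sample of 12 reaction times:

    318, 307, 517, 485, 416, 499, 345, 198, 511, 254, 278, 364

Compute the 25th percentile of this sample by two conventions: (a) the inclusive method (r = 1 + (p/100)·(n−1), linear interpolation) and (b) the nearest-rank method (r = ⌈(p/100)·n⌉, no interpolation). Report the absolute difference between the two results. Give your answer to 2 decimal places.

21.75

Sorted: 198, 254, 278, 307, 318, 345, 364, 416, 485, 499, 511, 517.
n = 12.
(a) r = 3.75; between ranks 3 (278) and 4 (307): 299.75.
(b) the nearest-rank method: rank 3 → 278.
|299.75 − 278| = 21.75.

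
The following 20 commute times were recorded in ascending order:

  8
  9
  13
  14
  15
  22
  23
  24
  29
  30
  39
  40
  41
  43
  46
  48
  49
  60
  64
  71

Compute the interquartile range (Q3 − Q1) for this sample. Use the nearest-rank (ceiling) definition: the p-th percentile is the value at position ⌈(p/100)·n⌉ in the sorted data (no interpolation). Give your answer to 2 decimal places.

n = 20.
P25: rank ⌈25/100·20⌉ = 5 → 15.
P75: rank ⌈75/100·20⌉ = 15 → 46.
Difference: 46 − 15 = 31.

31.00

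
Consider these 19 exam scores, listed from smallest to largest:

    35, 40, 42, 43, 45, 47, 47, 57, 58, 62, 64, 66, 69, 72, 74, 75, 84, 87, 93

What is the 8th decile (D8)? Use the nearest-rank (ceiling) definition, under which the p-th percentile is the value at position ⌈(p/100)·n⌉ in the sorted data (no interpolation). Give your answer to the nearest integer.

n = 19.
Position = ⌈80/100 · 19⌉ = ⌈15.2⌉ = 16.
The value at rank 16 is 75.

75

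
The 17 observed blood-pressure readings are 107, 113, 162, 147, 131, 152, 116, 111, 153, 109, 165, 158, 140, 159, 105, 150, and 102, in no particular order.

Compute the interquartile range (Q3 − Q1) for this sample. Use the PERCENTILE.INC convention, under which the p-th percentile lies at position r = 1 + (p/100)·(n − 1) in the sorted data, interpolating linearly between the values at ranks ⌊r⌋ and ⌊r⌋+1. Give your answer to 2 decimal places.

42.00

Sorted: 102, 105, 107, 109, 111, 113, 116, 131, 140, 147, 150, 152, 153, 158, 159, 162, 165.
n = 17.
P25: r = 5 (integer) → 111.
P75: r = 13 (integer) → 153.
Difference: 153 − 111 = 42.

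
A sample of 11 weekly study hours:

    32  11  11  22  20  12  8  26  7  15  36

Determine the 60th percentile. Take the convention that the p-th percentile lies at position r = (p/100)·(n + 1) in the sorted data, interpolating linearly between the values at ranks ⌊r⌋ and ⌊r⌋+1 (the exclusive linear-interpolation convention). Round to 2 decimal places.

20.40

Sorted: 7, 8, 11, 11, 12, 15, 20, 22, 26, 32, 36.
n = 11.
r = (60/100)·(11 + 1) = 7.2.
Rank 7 is 20 and rank 8 is 22.
Interpolate: 20 + 0.2·(22 − 20) = 20 + 0.2·2 = 20.4.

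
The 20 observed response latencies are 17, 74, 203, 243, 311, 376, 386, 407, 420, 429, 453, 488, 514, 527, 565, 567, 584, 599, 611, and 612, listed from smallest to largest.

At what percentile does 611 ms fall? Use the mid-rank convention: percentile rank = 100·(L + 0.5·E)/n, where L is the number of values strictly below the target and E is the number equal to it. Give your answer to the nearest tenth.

92.5

Count below 611: L = 18; count equal: E = 1; n = 20.
Percentile rank = 100·(18 + 0.5·1)/20 = 100·18.5/20 = 92.5.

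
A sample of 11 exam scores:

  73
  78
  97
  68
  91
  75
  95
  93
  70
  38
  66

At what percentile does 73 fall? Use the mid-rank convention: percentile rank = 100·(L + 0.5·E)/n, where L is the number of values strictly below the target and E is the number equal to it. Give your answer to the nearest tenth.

40.9

Sorted: 38, 66, 68, 70, 73, 75, 78, 91, 93, 95, 97.
Count below 73: L = 4; count equal: E = 1; n = 11.
Percentile rank = 100·(4 + 0.5·1)/11 = 100·4.5/11 = 40.91.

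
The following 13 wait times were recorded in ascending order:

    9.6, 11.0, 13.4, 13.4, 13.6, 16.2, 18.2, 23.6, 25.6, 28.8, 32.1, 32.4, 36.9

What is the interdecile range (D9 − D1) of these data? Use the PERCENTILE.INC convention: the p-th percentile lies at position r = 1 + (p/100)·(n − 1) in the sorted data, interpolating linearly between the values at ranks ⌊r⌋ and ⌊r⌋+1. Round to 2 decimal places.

20.86

n = 13.
P10: r = 2.2; ranks 2–3 are 11.0, 13.4; interpolating gives 11.48.
P90: r = 11.8; ranks 11–12 are 32.1, 32.4; interpolating gives 32.34.
Difference: 32.34 − 11.48 = 20.86.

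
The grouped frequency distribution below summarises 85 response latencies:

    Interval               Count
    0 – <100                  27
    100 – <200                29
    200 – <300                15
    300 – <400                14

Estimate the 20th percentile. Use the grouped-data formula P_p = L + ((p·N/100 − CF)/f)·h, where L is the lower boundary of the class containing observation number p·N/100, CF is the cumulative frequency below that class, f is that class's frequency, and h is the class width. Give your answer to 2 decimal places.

N = 85; target position k = 20/100 · 85 = 17.
Cumulative frequencies: 27, 56, 71, 85.
Observation 17 falls in the class 0 – <100.
L = 0, CF = 0, f = 27, h = 100.
P20 = 0 + ((17 − 0)/27)·100 = 0 + 62.963 = 62.963.

62.96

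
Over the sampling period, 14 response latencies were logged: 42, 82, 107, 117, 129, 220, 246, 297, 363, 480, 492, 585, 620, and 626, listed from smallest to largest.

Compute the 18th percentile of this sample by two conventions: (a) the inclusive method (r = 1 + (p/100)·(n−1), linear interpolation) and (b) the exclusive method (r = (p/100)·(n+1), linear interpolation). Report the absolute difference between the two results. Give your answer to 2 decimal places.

10.90

n = 14.
(a) r = 3.34; between ranks 3 (107) and 4 (117): 110.4.
(b) r = 2.7; between ranks 2 (82) and 3 (107): 99.5.
|110.4 − 99.5| = 10.9.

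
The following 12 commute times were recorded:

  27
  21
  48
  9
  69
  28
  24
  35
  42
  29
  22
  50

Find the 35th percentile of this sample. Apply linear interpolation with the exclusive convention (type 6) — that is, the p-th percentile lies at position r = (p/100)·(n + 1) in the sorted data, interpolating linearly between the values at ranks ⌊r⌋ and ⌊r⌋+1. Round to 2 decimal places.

Sorted: 9, 21, 22, 24, 27, 28, 29, 35, 42, 48, 50, 69.
n = 12.
r = (35/100)·(12 + 1) = 4.55.
Rank 4 is 24 and rank 5 is 27.
Interpolate: 24 + 0.55·(27 − 24) = 24 + 0.55·3 = 25.65.

25.65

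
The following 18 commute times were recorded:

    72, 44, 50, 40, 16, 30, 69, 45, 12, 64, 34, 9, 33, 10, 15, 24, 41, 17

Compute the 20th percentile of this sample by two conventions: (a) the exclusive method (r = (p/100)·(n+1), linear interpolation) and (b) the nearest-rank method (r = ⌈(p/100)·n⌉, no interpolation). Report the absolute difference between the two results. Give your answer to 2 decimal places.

Sorted: 9, 10, 12, 15, 16, 17, 24, 30, 33, 34, 40, 41, 44, 45, 50, 64, 69, 72.
n = 18.
(a) r = 3.8; between ranks 3 (12) and 4 (15): 14.4.
(b) the nearest-rank method: rank 4 → 15.
|14.4 − 15| = 0.6.

0.60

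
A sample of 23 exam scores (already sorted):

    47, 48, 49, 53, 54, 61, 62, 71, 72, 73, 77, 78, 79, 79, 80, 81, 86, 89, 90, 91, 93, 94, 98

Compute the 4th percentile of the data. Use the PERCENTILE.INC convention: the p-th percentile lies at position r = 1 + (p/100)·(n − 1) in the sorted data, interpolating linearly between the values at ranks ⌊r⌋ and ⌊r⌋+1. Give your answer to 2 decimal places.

47.88

n = 23.
r = 1 + (4/100)·(23 − 1) = 1 + 0.88 = 1.88.
Rank 1 is 47 and rank 2 is 48.
Interpolate: 47 + 0.88·(48 − 47) = 47 + 0.88·1 = 47.88.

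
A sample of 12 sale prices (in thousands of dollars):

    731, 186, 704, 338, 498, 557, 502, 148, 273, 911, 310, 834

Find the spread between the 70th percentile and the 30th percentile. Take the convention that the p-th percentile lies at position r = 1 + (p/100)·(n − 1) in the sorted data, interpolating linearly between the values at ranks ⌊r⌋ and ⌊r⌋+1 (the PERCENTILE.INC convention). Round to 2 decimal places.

Sorted: 148, 186, 273, 310, 338, 498, 502, 557, 704, 731, 834, 911.
n = 12.
P30: r = 4.3; ranks 4–5 are 310, 338; interpolating gives 318.4.
P70: r = 8.7; ranks 8–9 are 557, 704; interpolating gives 659.9.
Difference: 659.9 − 318.4 = 341.5.

341.50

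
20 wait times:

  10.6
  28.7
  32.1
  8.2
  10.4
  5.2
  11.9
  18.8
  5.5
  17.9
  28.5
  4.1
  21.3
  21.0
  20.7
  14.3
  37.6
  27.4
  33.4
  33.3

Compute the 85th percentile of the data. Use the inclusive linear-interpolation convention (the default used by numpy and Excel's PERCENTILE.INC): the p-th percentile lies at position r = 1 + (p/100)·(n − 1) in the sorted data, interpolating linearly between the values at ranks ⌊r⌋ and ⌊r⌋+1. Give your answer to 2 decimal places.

Sorted: 4.1, 5.2, 5.5, 8.2, 10.4, 10.6, 11.9, 14.3, 17.9, 18.8, 20.7, 21.0, 21.3, 27.4, 28.5, 28.7, 32.1, 33.3, 33.4, 37.6.
n = 20.
r = 1 + (85/100)·(20 − 1) = 1 + 16.15 = 17.15.
Rank 17 is 32.1 and rank 18 is 33.3.
Interpolate: 32.1 + 0.15·(33.3 − 32.1) = 32.1 + 0.15·1.2 = 32.28.

32.28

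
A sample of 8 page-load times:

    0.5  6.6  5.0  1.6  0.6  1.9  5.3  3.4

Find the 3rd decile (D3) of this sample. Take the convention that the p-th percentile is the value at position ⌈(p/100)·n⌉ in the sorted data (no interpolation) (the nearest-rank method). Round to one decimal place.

1.6

Sorted: 0.5, 0.6, 1.6, 1.9, 3.4, 5.0, 5.3, 6.6.
n = 8.
Position = ⌈30/100 · 8⌉ = ⌈2.4⌉ = 3.
The value at rank 3 is 1.6.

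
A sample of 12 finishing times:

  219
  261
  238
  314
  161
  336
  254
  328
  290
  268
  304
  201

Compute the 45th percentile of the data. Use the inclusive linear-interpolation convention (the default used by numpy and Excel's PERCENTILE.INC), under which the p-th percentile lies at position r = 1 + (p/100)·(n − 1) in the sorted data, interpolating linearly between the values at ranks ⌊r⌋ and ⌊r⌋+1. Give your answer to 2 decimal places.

260.65

Sorted: 161, 201, 219, 238, 254, 261, 268, 290, 304, 314, 328, 336.
n = 12.
r = 1 + (45/100)·(12 − 1) = 1 + 4.95 = 5.95.
Rank 5 is 254 and rank 6 is 261.
Interpolate: 254 + 0.95·(261 − 254) = 254 + 0.95·7 = 260.65.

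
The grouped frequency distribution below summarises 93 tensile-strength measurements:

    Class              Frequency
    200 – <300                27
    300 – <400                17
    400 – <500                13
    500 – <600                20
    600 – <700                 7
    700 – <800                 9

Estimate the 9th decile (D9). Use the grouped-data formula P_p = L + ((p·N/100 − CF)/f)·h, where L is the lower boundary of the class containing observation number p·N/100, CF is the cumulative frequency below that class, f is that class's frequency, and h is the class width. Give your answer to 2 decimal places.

695.71

N = 93; target position k = 90/100 · 93 = 83.7.
Cumulative frequencies: 27, 44, 57, 77, 84, 93.
Observation 83.7 falls in the class 600 – <700.
L = 600, CF = 77, f = 7, h = 100.
P90 = 600 + ((83.7 − 77)/7)·100 = 600 + 95.7143 = 695.714.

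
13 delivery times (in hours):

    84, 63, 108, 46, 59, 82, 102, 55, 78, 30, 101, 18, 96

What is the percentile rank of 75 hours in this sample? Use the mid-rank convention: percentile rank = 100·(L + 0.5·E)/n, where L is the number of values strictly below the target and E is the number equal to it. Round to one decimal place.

Sorted: 18, 30, 46, 55, 59, 63, 78, 82, 84, 96, 101, 102, 108.
Count below 75: L = 6; count equal: E = 0; n = 13.
Percentile rank = 100·(6 + 0.5·0)/13 = 100·6/13 = 46.15.

46.2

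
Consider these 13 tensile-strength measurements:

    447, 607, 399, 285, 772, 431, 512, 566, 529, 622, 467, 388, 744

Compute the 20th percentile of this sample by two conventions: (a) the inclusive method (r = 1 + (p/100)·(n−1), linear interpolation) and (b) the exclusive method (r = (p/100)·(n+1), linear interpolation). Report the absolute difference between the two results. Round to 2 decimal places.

15.00

Sorted: 285, 388, 399, 431, 447, 467, 512, 529, 566, 607, 622, 744, 772.
n = 13.
(a) r = 3.4; between ranks 3 (399) and 4 (431): 411.8.
(b) r = 2.8; between ranks 2 (388) and 3 (399): 396.8.
|411.8 − 396.8| = 15.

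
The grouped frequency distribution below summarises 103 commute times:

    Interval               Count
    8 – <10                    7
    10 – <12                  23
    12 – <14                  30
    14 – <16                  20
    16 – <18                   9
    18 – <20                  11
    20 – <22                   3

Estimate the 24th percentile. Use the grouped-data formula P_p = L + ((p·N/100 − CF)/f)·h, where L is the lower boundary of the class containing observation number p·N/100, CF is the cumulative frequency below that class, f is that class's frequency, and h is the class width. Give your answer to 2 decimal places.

11.54

N = 103; target position k = 24/100 · 103 = 24.72.
Cumulative frequencies: 7, 30, 60, 80, 89, 100, 103.
Observation 24.72 falls in the class 10 – <12.
L = 10, CF = 7, f = 23, h = 2.
P24 = 10 + ((24.72 − 7)/23)·2 = 10 + 1.54087 = 11.5409.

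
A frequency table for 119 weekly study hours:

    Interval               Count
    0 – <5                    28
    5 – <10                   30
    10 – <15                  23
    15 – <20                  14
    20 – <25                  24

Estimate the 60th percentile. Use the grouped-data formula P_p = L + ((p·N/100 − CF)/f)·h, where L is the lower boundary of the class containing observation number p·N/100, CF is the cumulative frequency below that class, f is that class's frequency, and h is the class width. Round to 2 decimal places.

12.91

N = 119; target position k = 60/100 · 119 = 71.4.
Cumulative frequencies: 28, 58, 81, 95, 119.
Observation 71.4 falls in the class 10 – <15.
L = 10, CF = 58, f = 23, h = 5.
P60 = 10 + ((71.4 − 58)/23)·5 = 10 + 2.91304 = 12.913.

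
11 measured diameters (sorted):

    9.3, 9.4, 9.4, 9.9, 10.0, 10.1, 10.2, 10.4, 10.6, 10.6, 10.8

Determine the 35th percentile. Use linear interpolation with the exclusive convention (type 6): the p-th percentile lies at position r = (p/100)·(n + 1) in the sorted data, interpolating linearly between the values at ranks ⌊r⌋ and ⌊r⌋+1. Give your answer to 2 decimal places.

9.92

n = 11.
r = (35/100)·(11 + 1) = 4.2.
Rank 4 is 9.9 and rank 5 is 10.0.
Interpolate: 9.9 + 0.2·(10.0 − 9.9) = 9.9 + 0.2·0.1 = 9.92.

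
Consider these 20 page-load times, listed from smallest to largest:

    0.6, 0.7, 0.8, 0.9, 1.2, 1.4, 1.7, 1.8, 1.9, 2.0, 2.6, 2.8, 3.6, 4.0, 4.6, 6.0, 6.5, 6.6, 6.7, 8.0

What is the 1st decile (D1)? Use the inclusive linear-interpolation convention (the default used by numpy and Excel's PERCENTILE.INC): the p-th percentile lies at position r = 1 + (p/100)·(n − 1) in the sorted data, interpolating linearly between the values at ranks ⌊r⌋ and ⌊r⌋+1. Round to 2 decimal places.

0.79

n = 20.
r = 1 + (10/100)·(20 − 1) = 1 + 1.9 = 2.9.
Rank 2 is 0.7 and rank 3 is 0.8.
Interpolate: 0.7 + 0.9·(0.8 − 0.7) = 0.7 + 0.9·0.1 = 0.79.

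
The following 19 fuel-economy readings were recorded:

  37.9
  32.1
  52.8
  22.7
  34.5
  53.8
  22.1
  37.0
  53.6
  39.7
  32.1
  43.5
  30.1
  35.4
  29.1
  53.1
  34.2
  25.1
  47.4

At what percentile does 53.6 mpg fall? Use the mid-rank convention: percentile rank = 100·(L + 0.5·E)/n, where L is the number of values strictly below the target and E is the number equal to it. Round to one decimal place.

Sorted: 22.1, 22.7, 25.1, 29.1, 30.1, 32.1, 32.1, 34.2, 34.5, 35.4, 37.0, 37.9, 39.7, 43.5, 47.4, 52.8, 53.1, 53.6, 53.8.
Count below 53.6: L = 17; count equal: E = 1; n = 19.
Percentile rank = 100·(17 + 0.5·1)/19 = 100·17.5/19 = 92.11.

92.1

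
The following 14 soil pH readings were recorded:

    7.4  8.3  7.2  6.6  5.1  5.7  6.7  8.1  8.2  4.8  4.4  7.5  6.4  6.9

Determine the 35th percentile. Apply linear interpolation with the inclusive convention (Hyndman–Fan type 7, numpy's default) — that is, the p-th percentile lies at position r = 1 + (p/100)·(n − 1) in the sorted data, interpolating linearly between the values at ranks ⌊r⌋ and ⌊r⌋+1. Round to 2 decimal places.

6.51

Sorted: 4.4, 4.8, 5.1, 5.7, 6.4, 6.6, 6.7, 6.9, 7.2, 7.4, 7.5, 8.1, 8.2, 8.3.
n = 14.
r = 1 + (35/100)·(14 − 1) = 1 + 4.55 = 5.55.
Rank 5 is 6.4 and rank 6 is 6.6.
Interpolate: 6.4 + 0.55·(6.6 − 6.4) = 6.4 + 0.55·0.2 = 6.51.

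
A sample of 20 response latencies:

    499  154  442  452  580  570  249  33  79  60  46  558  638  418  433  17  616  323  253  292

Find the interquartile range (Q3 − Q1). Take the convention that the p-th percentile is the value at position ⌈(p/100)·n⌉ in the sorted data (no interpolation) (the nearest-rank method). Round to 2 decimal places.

Sorted: 17, 33, 46, 60, 79, 154, 249, 253, 292, 323, 418, 433, 442, 452, 499, 558, 570, 580, 616, 638.
n = 20.
P25: rank ⌈25/100·20⌉ = 5 → 79.
P75: rank ⌈75/100·20⌉ = 15 → 499.
Difference: 499 − 79 = 420.

420.00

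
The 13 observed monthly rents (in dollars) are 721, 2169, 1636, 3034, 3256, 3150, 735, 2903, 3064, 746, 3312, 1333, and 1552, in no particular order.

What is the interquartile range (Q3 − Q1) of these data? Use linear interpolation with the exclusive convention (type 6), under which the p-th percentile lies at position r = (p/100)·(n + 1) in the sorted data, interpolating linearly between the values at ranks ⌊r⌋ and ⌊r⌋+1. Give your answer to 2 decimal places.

Sorted: 721, 735, 746, 1333, 1552, 1636, 2169, 2903, 3034, 3064, 3150, 3256, 3312.
n = 13.
P25: r = 3.5; ranks 3–4 are 746, 1333; interpolating gives 1039.5.
P75: r = 10.5; ranks 10–11 are 3064, 3150; interpolating gives 3107.
Difference: 3107 − 1039.5 = 2067.5.

2067.50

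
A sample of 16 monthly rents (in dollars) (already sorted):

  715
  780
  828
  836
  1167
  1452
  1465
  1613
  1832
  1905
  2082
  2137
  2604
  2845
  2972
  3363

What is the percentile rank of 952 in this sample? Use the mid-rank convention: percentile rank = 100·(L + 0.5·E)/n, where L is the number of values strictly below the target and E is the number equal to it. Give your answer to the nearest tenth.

25.0

Count below 952: L = 4; count equal: E = 0; n = 16.
Percentile rank = 100·(4 + 0.5·0)/16 = 100·4/16 = 25.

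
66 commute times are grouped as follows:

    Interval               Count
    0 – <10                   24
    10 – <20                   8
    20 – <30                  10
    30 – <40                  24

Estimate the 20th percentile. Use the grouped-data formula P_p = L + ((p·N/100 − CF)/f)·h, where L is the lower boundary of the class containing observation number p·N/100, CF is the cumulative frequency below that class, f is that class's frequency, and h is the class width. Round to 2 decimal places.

N = 66; target position k = 20/100 · 66 = 13.2.
Cumulative frequencies: 24, 32, 42, 66.
Observation 13.2 falls in the class 0 – <10.
L = 0, CF = 0, f = 24, h = 10.
P20 = 0 + ((13.2 − 0)/24)·10 = 0 + 5.5 = 5.5.

5.50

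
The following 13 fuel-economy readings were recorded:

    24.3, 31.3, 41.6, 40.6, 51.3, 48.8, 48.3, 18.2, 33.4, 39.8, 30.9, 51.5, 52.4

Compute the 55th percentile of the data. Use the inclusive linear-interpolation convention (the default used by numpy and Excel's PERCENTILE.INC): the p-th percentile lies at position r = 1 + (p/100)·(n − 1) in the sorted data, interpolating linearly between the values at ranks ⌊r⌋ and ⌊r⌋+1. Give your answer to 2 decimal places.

Sorted: 18.2, 24.3, 30.9, 31.3, 33.4, 39.8, 40.6, 41.6, 48.3, 48.8, 51.3, 51.5, 52.4.
n = 13.
r = 1 + (55/100)·(13 − 1) = 1 + 6.6 = 7.6.
Rank 7 is 40.6 and rank 8 is 41.6.
Interpolate: 40.6 + 0.6·(41.6 − 40.6) = 40.6 + 0.6·1 = 41.2.

41.20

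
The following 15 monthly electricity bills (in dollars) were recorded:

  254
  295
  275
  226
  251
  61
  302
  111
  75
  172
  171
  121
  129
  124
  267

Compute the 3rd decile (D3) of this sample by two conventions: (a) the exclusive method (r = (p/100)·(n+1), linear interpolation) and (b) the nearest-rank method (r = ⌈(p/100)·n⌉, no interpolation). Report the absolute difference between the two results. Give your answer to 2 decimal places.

0.60

Sorted: 61, 75, 111, 121, 124, 129, 171, 172, 226, 251, 254, 267, 275, 295, 302.
n = 15.
(a) r = 4.8; between ranks 4 (121) and 5 (124): 123.4.
(b) the nearest-rank method: rank 5 → 124.
|123.4 − 124| = 0.6.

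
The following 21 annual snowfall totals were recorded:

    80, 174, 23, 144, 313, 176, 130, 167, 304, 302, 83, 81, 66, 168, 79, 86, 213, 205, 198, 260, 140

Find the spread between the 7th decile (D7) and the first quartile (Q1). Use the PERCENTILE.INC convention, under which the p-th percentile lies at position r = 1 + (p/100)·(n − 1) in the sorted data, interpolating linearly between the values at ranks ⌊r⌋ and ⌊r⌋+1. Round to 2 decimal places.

Sorted: 23, 66, 79, 80, 81, 83, 86, 130, 140, 144, 167, 168, 174, 176, 198, 205, 213, 260, 302, 304, 313.
n = 21.
P25: r = 6 (integer) → 83.
P70: r = 15 (integer) → 198.
Difference: 198 − 83 = 115.

115.00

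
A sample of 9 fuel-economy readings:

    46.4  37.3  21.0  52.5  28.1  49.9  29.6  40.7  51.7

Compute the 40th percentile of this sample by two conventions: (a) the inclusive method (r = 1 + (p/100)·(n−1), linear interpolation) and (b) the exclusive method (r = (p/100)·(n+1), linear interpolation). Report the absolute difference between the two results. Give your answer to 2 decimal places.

0.68

Sorted: 21.0, 28.1, 29.6, 37.3, 40.7, 46.4, 49.9, 51.7, 52.5.
n = 9.
(a) r = 4.2; between ranks 4 (37.3) and 5 (40.7): 37.98.
(b) r = 4 → value at rank 4 = 37.3.
|37.98 − 37.3| = 0.68.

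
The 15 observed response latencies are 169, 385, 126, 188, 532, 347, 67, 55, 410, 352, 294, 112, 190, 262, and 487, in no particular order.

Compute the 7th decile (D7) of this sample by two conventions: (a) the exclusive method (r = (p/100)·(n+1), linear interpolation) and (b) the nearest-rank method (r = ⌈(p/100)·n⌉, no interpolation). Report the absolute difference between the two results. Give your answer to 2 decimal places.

Sorted: 55, 67, 112, 126, 169, 188, 190, 262, 294, 347, 352, 385, 410, 487, 532.
n = 15.
(a) r = 11.2; between ranks 11 (352) and 12 (385): 358.6.
(b) the nearest-rank method: rank 11 → 352.
|358.6 − 352| = 6.6.

6.60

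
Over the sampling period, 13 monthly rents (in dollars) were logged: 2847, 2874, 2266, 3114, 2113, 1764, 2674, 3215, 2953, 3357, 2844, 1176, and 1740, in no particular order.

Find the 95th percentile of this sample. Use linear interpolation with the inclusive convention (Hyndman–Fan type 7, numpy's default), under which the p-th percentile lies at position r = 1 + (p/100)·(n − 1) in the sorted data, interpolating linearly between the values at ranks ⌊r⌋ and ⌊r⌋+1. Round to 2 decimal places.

3271.80

Sorted: 1176, 1740, 1764, 2113, 2266, 2674, 2844, 2847, 2874, 2953, 3114, 3215, 3357.
n = 13.
r = 1 + (95/100)·(13 − 1) = 1 + 11.4 = 12.4.
Rank 12 is 3215 and rank 13 is 3357.
Interpolate: 3215 + 0.4·(3357 − 3215) = 3215 + 0.4·142 = 3271.8.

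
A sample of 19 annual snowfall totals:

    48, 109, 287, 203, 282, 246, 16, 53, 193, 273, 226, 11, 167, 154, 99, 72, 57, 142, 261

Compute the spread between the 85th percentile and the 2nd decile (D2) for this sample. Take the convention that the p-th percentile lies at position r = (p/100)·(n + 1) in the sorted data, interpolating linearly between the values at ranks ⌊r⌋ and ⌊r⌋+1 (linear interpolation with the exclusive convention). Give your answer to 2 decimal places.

220.00

Sorted: 11, 16, 48, 53, 57, 72, 99, 109, 142, 154, 167, 193, 203, 226, 246, 261, 273, 282, 287.
n = 19.
P20: r = 4 (integer) → 53.
P85: r = 17 (integer) → 273.
Difference: 273 − 53 = 220.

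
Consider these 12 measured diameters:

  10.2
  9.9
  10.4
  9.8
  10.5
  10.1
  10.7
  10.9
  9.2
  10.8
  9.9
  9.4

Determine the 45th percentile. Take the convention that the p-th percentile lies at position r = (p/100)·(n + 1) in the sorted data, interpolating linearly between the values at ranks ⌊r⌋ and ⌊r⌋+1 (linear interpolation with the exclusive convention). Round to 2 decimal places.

Sorted: 9.2, 9.4, 9.8, 9.9, 9.9, 10.1, 10.2, 10.4, 10.5, 10.7, 10.8, 10.9.
n = 12.
r = (45/100)·(12 + 1) = 5.85.
Rank 5 is 9.9 and rank 6 is 10.1.
Interpolate: 9.9 + 0.85·(10.1 − 9.9) = 9.9 + 0.85·0.2 = 10.07.

10.07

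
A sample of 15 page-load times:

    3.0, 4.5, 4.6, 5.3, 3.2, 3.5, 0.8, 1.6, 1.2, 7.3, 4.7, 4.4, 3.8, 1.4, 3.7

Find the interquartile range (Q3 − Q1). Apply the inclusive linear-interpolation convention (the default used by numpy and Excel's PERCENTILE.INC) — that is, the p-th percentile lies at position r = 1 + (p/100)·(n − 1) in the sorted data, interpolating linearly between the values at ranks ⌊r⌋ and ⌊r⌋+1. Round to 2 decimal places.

2.25

Sorted: 0.8, 1.2, 1.4, 1.6, 3.0, 3.2, 3.5, 3.7, 3.8, 4.4, 4.5, 4.6, 4.7, 5.3, 7.3.
n = 15.
P25: r = 4.5; ranks 4–5 are 1.6, 3.0; interpolating gives 2.3.
P75: r = 11.5; ranks 11–12 are 4.5, 4.6; interpolating gives 4.55.
Difference: 4.55 − 2.3 = 2.25.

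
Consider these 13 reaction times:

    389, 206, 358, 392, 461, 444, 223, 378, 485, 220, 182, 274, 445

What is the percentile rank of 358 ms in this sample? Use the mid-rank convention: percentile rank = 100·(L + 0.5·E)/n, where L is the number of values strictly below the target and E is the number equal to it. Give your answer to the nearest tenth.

Sorted: 182, 206, 220, 223, 274, 358, 378, 389, 392, 444, 445, 461, 485.
Count below 358: L = 5; count equal: E = 1; n = 13.
Percentile rank = 100·(5 + 0.5·1)/13 = 100·5.5/13 = 42.31.

42.3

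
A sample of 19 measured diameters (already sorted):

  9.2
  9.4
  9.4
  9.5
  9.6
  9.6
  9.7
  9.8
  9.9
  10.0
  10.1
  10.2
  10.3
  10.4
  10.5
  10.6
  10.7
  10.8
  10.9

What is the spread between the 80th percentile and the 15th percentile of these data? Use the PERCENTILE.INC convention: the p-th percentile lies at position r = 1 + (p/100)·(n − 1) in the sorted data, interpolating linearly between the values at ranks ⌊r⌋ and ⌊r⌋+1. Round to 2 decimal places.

n = 19.
P15: r = 3.7; ranks 3–4 are 9.4, 9.5; interpolating gives 9.47.
P80: r = 15.4; ranks 15–16 are 10.5, 10.6; interpolating gives 10.54.
Difference: 10.54 − 9.47 = 1.07.

1.07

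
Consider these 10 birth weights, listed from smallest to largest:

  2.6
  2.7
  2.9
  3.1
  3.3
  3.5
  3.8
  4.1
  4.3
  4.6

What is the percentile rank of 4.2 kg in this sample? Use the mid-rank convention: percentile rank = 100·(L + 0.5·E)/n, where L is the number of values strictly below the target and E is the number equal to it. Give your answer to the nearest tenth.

Count below 4.2: L = 8; count equal: E = 0; n = 10.
Percentile rank = 100·(8 + 0.5·0)/10 = 100·8/10 = 80.

80.0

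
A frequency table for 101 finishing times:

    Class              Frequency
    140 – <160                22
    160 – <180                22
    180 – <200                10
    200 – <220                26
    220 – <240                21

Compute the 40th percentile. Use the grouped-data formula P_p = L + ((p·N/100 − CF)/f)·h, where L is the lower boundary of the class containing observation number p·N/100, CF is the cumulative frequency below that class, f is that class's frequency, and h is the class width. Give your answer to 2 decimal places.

176.73

N = 101; target position k = 40/100 · 101 = 40.4.
Cumulative frequencies: 22, 44, 54, 80, 101.
Observation 40.4 falls in the class 160 – <180.
L = 160, CF = 22, f = 22, h = 20.
P40 = 160 + ((40.4 − 22)/22)·20 = 160 + 16.7273 = 176.727.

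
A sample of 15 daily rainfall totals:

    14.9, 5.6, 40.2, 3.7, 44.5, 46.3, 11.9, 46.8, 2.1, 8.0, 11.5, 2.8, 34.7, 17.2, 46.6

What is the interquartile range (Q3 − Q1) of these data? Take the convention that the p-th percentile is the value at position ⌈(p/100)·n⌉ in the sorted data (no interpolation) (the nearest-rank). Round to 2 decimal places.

38.90

Sorted: 2.1, 2.8, 3.7, 5.6, 8.0, 11.5, 11.9, 14.9, 17.2, 34.7, 40.2, 44.5, 46.3, 46.6, 46.8.
n = 15.
P25: rank ⌈25/100·15⌉ = 4 → 5.6.
P75: rank ⌈75/100·15⌉ = 12 → 44.5.
Difference: 44.5 − 5.6 = 38.9.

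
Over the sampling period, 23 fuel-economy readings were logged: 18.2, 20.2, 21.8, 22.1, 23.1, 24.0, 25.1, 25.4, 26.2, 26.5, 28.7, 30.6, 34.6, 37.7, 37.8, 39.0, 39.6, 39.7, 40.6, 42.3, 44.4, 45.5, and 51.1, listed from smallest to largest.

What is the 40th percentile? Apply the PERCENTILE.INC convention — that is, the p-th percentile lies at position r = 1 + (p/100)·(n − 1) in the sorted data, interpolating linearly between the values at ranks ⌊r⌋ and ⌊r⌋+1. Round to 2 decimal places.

26.44

n = 23.
r = 1 + (40/100)·(23 − 1) = 1 + 8.8 = 9.8.
Rank 9 is 26.2 and rank 10 is 26.5.
Interpolate: 26.2 + 0.8·(26.5 − 26.2) = 26.2 + 0.8·0.3 = 26.44.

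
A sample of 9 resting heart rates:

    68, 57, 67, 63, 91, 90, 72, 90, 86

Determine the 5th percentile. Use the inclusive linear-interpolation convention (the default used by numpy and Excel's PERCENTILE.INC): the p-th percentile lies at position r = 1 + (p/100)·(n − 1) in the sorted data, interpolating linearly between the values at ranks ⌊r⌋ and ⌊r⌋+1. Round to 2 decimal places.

59.40

Sorted: 57, 63, 67, 68, 72, 86, 90, 90, 91.
n = 9.
r = 1 + (5/100)·(9 − 1) = 1 + 0.4 = 1.4.
Rank 1 is 57 and rank 2 is 63.
Interpolate: 57 + 0.4·(63 − 57) = 57 + 0.4·6 = 59.4.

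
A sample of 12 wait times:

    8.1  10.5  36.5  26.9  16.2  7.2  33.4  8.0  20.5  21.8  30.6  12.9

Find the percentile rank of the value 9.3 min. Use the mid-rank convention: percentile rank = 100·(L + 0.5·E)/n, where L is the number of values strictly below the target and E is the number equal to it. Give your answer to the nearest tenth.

25.0

Sorted: 7.2, 8.0, 8.1, 10.5, 12.9, 16.2, 20.5, 21.8, 26.9, 30.6, 33.4, 36.5.
Count below 9.3: L = 3; count equal: E = 0; n = 12.
Percentile rank = 100·(3 + 0.5·0)/12 = 100·3/12 = 25.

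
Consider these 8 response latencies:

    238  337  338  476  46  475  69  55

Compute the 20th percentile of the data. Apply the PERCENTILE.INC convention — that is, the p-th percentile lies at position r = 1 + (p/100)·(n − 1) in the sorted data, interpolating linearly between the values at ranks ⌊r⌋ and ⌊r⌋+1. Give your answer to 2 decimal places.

60.60

Sorted: 46, 55, 69, 238, 337, 338, 475, 476.
n = 8.
r = 1 + (20/100)·(8 − 1) = 1 + 1.4 = 2.4.
Rank 2 is 55 and rank 3 is 69.
Interpolate: 55 + 0.4·(69 − 55) = 55 + 0.4·14 = 60.6.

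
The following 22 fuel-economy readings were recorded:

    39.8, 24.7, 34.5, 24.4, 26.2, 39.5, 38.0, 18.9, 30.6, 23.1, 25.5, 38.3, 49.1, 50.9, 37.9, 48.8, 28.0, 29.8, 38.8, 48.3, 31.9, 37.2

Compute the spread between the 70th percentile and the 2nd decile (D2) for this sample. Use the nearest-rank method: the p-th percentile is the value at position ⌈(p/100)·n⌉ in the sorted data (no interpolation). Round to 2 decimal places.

13.30

Sorted: 18.9, 23.1, 24.4, 24.7, 25.5, 26.2, 28.0, 29.8, 30.6, 31.9, 34.5, 37.2, 37.9, 38.0, 38.3, 38.8, 39.5, 39.8, 48.3, 48.8, 49.1, 50.9.
n = 22.
P20: rank ⌈20/100·22⌉ = 5 → 25.5.
P70: rank ⌈70/100·22⌉ = 16 → 38.8.
Difference: 38.8 − 25.5 = 13.3.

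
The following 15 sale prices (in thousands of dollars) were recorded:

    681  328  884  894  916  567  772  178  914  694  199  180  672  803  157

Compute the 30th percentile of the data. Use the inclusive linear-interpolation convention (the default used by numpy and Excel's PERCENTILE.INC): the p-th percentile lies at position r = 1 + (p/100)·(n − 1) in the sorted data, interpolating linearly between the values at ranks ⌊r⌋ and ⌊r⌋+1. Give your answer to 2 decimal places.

Sorted: 157, 178, 180, 199, 328, 567, 672, 681, 694, 772, 803, 884, 894, 914, 916.
n = 15.
r = 1 + (30/100)·(15 − 1) = 1 + 4.2 = 5.2.
Rank 5 is 328 and rank 6 is 567.
Interpolate: 328 + 0.2·(567 − 328) = 328 + 0.2·239 = 375.8.

375.80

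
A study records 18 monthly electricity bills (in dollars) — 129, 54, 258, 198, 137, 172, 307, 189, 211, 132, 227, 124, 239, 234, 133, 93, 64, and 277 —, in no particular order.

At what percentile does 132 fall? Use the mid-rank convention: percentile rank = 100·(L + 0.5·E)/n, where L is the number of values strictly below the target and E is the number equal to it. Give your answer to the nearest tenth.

30.6

Sorted: 54, 64, 93, 124, 129, 132, 133, 137, 172, 189, 198, 211, 227, 234, 239, 258, 277, 307.
Count below 132: L = 5; count equal: E = 1; n = 18.
Percentile rank = 100·(5 + 0.5·1)/18 = 100·5.5/18 = 30.56.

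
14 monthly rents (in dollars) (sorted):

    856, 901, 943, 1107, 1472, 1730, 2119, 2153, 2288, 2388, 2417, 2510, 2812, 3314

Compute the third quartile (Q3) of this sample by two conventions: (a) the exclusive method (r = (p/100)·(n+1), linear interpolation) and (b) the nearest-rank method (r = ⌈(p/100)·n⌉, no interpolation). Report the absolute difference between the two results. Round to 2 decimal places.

n = 14.
(a) r = 11.25; between ranks 11 (2417) and 12 (2510): 2440.25.
(b) the nearest-rank method: rank 11 → 2417.
|2440.25 − 2417| = 23.25.

23.25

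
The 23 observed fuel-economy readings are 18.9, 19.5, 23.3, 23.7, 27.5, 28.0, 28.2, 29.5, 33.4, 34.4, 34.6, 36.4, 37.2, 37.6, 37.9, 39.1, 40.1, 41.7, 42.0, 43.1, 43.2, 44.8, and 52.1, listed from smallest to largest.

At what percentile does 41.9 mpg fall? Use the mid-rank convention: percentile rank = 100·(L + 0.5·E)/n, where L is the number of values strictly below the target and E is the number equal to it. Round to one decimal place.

Count below 41.9: L = 18; count equal: E = 0; n = 23.
Percentile rank = 100·(18 + 0.5·0)/23 = 100·18/23 = 78.26.

78.3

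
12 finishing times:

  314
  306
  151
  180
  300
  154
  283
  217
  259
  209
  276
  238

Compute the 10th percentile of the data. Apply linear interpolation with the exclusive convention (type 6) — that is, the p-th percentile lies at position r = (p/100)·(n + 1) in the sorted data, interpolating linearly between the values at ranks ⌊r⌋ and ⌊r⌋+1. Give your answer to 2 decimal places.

Sorted: 151, 154, 180, 209, 217, 238, 259, 276, 283, 300, 306, 314.
n = 12.
r = (10/100)·(12 + 1) = 1.3.
Rank 1 is 151 and rank 2 is 154.
Interpolate: 151 + 0.3·(154 − 151) = 151 + 0.3·3 = 151.9.

151.90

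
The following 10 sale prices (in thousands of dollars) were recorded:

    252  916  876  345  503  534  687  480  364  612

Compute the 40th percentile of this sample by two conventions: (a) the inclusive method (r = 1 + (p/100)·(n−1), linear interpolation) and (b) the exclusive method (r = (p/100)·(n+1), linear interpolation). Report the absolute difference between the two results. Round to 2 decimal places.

Sorted: 252, 345, 364, 480, 503, 534, 612, 687, 876, 916.
n = 10.
(a) r = 4.6; between ranks 4 (480) and 5 (503): 493.8.
(b) r = 4.4; between ranks 4 (480) and 5 (503): 489.2.
|493.8 − 489.2| = 4.6.

4.60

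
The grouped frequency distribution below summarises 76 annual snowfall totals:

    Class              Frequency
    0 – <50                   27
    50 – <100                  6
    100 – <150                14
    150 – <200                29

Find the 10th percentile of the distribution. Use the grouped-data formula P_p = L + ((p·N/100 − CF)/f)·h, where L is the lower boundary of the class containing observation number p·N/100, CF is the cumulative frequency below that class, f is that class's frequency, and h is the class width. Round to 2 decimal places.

14.07

N = 76; target position k = 10/100 · 76 = 7.6.
Cumulative frequencies: 27, 33, 47, 76.
Observation 7.6 falls in the class 0 – <50.
L = 0, CF = 0, f = 27, h = 50.
P10 = 0 + ((7.6 − 0)/27)·50 = 0 + 14.0741 = 14.0741.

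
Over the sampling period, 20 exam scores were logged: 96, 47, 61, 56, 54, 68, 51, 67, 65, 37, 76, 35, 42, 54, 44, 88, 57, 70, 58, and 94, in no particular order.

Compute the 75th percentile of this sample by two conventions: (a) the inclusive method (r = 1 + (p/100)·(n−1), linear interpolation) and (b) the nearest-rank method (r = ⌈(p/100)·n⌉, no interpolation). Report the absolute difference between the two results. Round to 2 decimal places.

Sorted: 35, 37, 42, 44, 47, 51, 54, 54, 56, 57, 58, 61, 65, 67, 68, 70, 76, 88, 94, 96.
n = 20.
(a) r = 15.25; between ranks 15 (68) and 16 (70): 68.5.
(b) the nearest-rank method: rank 15 → 68.
|68.5 − 68| = 0.5.

0.50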